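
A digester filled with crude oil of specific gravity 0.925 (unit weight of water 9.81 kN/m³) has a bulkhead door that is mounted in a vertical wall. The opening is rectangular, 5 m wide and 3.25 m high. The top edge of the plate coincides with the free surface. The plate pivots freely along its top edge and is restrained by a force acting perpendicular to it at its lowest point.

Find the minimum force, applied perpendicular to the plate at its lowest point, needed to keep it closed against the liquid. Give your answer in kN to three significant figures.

P ≈ 160 kN

γ = 0.925 × 9.81 = 9.07425 kN/m³.
The centroid lies 3.25/2 = 1.625 m below the top edge, so the centroid depth is h_c = 1.625 m.
A = 5 × 3.25 = 16.25 m².
Resultant F = γ·h_c·A = 9.07425 × 1.625 × 16.25 = 239.617 kN.
I_c = b·h³/12 = 5 × 3.25³/12 = 14.3034 m⁴.
Centre of pressure: y_p = y_c + I_c/(y_c·A) = 1.625 + 14.3034/(1.625 × 16.25) = 1.625 + 0.541667 = 2.16667 m along the plane.
The resultant acts 1.625 + 0.541667 = 2.16667 m (along the plate) below the hinge at the top edge, so the moment about the hinge is M = F × 2.16667 = 239.617 × 2.16667 = 519.171 kN·m.
A normal force at the bottom, 3.25 m from the hinge, must supply this moment: P = 519.171/3.25 = 159.745 kN.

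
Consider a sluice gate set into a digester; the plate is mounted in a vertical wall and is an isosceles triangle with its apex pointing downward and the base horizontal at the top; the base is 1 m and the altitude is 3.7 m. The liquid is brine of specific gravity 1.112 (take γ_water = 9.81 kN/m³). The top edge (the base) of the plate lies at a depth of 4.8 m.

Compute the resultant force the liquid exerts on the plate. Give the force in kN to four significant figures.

F ≈ 121.8 kN

γ = 1.112 × 9.81 = 10.90872 kN/m³.
With the apex down, the centroid sits h/3 = 3.7/3 = 1.23333 m below the base (the top edge), so the centroid depth is h_c = 4.8 + 1.23333 = 6.03333 m.
A = ½ × 1 × 3.7 = 1.85 m².
Resultant F = γ·h_c·A = 10.90872 × 6.03333 × 1.85 = 121.759 kN.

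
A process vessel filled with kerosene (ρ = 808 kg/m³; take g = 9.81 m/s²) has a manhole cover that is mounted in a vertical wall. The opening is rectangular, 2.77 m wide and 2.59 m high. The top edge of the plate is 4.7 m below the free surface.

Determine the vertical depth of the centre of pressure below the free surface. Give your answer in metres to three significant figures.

γ = ρg = 808 × 9.81 / 1000 = 7.92648 kN/m³.
The centroid lies 2.59/2 = 1.295 m below the top edge, so the centroid depth is h_c = 4.7 + 1.295 = 5.995 m.
A = 2.77 × 2.59 = 7.1743 m².
Resultant F = γ·h_c·A = 7.92648 × 5.995 × 7.1743 = 340.917 kN.
I_c = b·h³/12 = 2.77 × 2.59³/12 = 4.01049 m⁴.
Centre of pressure: y_p = y_c + I_c/(y_c·A) = 5.995 + 4.01049/(5.995 × 7.1743) = 5.995 + 0.0932457 = 6.08825 m along the plane.

h_p = 6.09 m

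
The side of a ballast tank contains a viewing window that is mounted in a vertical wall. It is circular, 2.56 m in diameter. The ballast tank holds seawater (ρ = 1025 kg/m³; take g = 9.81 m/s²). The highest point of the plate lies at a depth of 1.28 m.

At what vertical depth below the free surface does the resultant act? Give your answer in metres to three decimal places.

γ = ρg = 1025 × 9.81 / 1000 = 10.05525 kN/m³.
The centroid is at the centre, 1.28 m below the top of the plate, so the centroid depth is h_c = 1.28 + 1.28 = 2.56 m.
A = π(1.28)² = 5.14719 m².
Resultant F = γ·h_c·A = 10.05525 × 2.56 × 5.14719 = 132.496 kN.
I_c = πr⁴/4 = π × 1.28⁴/4 = 2.10829 m⁴.
Centre of pressure: y_p = y_c + I_c/(y_c·A) = 2.56 + 2.10829/(2.56 × 5.14719) = 2.56 + 0.16 = 2.72 m along the plane.

h_p = 2.720 m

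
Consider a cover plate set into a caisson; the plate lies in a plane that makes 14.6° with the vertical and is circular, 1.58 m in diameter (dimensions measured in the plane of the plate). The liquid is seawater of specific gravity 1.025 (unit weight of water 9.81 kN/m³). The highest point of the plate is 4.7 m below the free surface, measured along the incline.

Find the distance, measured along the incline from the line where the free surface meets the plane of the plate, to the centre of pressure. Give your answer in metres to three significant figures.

γ = 1.025 × 9.81 = 10.05525 kN/m³.
The plate makes 14.6° with the vertical, i.e. θ = 90° − 14.6° = 75.4° to the horizontal. Measuring y along the incline from the free-surface line, vertical depth h = y·sinθ with sinθ = 0.967709.
The centroid is at the centre, 0.79 m below the top of the plate, so y_c = 4.7 + 0.79 = 5.49 m and h_c = 5.49 × 0.967709 = 5.31272 m.
A = π(0.79)² = 1.96067 m².
Resultant F = γ·h_c·A = 10.05525 × 5.31272 × 1.96067 = 104.74 kN.
I_c = πr⁴/4 = π × 0.79⁴/4 = 0.305913 m⁴.
Centre of pressure: y_p = y_c + I_c/(y_c·A) = 5.49 + 0.305913/(5.49 × 1.96067) = 5.49 + 0.0284198 = 5.51842 m along the plane.

y_p = 5.52 m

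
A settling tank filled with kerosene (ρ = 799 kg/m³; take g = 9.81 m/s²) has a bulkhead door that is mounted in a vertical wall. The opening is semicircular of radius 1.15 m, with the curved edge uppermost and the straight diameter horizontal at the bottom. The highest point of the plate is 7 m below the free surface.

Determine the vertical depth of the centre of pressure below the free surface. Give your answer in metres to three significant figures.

h_p = 7.67 m

γ = ρg = 799 × 9.81 / 1000 = 7.83819 kN/m³.
The centroid lies 4r/(3π) = 0.488075 m above the diameter, so r − 4r/(3π) = 1.15 − 0.488075 = 0.661925 m below the topmost point, so the centroid depth is h_c = 7 + 0.661925 = 7.66193 m.
A = πr²/2 = π × 1.15²/2 = 2.07738 m².
Resultant F = γ·h_c·A = 7.83819 × 7.66193 × 2.07738 = 124.758 kN.
I_c = (π/8 − 8/(9π))·r⁴ = 0.109757 × 1.15⁴ = 0.191966 m⁴.
Centre of pressure: y_p = y_c + I_c/(y_c·A) = 7.66193 + 0.191966/(7.66193 × 2.07738) = 7.66193 + 0.0120606 = 7.67399 m along the plane.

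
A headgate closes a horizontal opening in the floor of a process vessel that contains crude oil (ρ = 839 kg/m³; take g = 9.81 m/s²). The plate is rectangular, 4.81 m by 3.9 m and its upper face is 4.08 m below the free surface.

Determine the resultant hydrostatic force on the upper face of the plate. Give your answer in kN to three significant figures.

γ = ρg = 839 × 9.81 / 1000 = 8.23059 kN/m³.
The plate is horizontal, so pressure is uniform at p = γ·h = 8.23059 × 4.08 = 33.5808 kN/m².
A = 4.81 × 3.9 = 18.759 m².
F = p·A = 33.5808 × 18.759 = 629.942 kN.

F ≈ 630 kN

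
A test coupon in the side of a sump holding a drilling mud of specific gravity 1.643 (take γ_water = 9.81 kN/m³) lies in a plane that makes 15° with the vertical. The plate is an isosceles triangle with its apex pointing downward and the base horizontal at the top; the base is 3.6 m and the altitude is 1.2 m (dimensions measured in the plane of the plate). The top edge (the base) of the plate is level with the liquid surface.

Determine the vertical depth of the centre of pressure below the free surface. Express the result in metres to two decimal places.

h_p = 0.58 m

γ = 1.643 × 9.81 = 16.11783 kN/m³.
The plate makes 15° with the vertical, i.e. θ = 90° − 15° = 75° to the horizontal. Measuring y along the incline from the free-surface line, vertical depth h = y·sinθ with sinθ = 0.965926.
With the apex down, the centroid sits h/3 = 1.2/3 = 0.4 m below the base (the top edge), so y_c = 0.4 m and h_c = 0.4 × 0.965926 = 0.38637 m.
A = ½ × 3.6 × 1.2 = 2.16 m².
Resultant F = γ·h_c·A = 16.11783 × 0.38637 × 2.16 = 13.4513 kN.
I_c = b·h³/36 = 3.6 × 1.2³/36 = 0.1728 m⁴.
Centre of pressure: y_p = y_c + I_c/(y_c·A) = 0.4 + 0.1728/(0.4 × 2.16) = 0.4 + 0.2 = 0.6 m along the plane.
Vertically, h_p = y_p·sinθ = 0.6 × 0.965926 = 0.579556 m.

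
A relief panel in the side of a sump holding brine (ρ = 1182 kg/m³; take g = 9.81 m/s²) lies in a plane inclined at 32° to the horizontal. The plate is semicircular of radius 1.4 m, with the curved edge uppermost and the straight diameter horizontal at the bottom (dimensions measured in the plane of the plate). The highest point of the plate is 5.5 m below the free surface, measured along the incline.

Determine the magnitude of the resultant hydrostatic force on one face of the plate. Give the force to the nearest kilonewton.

γ = ρg = 1182 × 9.81 / 1000 = 11.59542 kN/m³.
Let θ = 32° be the plate's angle to the horizontal; measure y along the incline from where the plane meets the free surface. Vertical depth h = y·sinθ with sinθ = 0.529919.
The centroid lies 4r/(3π) = 0.594178 m above the diameter, so r − 4r/(3π) = 1.4 − 0.594178 = 0.805822 m below the topmost point, so y_c = 5.5 + 0.805822 = 6.30582 m and h_c = 6.30582 × 0.529919 = 3.34157 m.
A = πr²/2 = π × 1.4²/2 = 3.07876 m².
Resultant F = γ·h_c·A = 11.59542 × 3.34157 × 3.07876 = 119.292 kN.

F ≈ 119 kN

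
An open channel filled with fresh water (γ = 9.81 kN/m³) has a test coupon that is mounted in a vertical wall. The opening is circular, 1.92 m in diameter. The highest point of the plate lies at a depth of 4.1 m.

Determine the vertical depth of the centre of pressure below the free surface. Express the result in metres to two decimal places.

h_p = 5.11 m

γ = 9.81 kN/m³.
The centroid is at the centre, 0.96 m below the top of the plate, so the centroid depth is h_c = 4.1 + 0.96 = 5.06 m.
A = π(0.96)² = 2.89529 m².
Resultant F = γ·h_c·A = 9.81 × 5.06 × 2.89529 = 143.718 kN.
I_c = πr⁴/4 = π × 0.96⁴/4 = 0.667075 m⁴.
Centre of pressure: y_p = y_c + I_c/(y_c·A) = 5.06 + 0.667075/(5.06 × 2.89529) = 5.06 + 0.0455336 = 5.10553 m along the plane.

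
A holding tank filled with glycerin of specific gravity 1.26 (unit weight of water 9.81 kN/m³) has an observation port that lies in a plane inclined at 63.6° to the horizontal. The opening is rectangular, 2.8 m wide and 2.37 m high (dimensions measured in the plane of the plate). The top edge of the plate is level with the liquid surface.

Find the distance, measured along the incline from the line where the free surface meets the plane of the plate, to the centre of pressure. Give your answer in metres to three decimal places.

γ = 1.26 × 9.81 = 12.3606 kN/m³.
Let θ = 63.6° be the plate's angle to the horizontal; measure y along the incline from where the plane meets the free surface. Vertical depth h = y·sinθ with sinθ = 0.895712.
The centroid lies 2.37/2 = 1.185 m below the top edge, so y_c = 1.185 m and h_c = 1.185 × 0.895712 = 1.06142 m.
A = 2.8 × 2.37 = 6.636 m².
Resultant F = γ·h_c·A = 12.3606 × 1.06142 × 6.636 = 87.0629 kN.
I_c = b·h³/12 = 2.8 × 2.37³/12 = 3.10615 m⁴.
Centre of pressure: y_p = y_c + I_c/(y_c·A) = 1.185 + 3.10615/(1.185 × 6.636) = 1.185 + 0.395001 = 1.58 m along the plane.

y_p = 1.580 m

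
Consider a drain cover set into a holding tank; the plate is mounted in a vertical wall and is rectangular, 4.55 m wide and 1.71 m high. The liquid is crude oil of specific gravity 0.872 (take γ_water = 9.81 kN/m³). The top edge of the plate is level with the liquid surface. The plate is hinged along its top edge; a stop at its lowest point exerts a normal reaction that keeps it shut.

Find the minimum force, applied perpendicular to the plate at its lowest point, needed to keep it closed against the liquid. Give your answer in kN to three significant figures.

P ≈ 37.9 kN

γ = 0.872 × 9.81 = 8.55432 kN/m³.
The centroid lies 1.71/2 = 0.855 m below the top edge, so the centroid depth is h_c = 0.855 m.
A = 4.55 × 1.71 = 7.7805 m².
Resultant F = γ·h_c·A = 8.55432 × 0.855 × 7.7805 = 56.9061 kN.
I_c = b·h³/12 = 4.55 × 1.71³/12 = 1.89591 m⁴.
Centre of pressure: y_p = y_c + I_c/(y_c·A) = 0.855 + 1.89591/(0.855 × 7.7805) = 0.855 + 0.284999 = 1.14 m along the plane.
The resultant acts 0.855 + 0.284999 = 1.14 m (along the plate) below the hinge at the top edge, so the moment about the hinge is M = F × 1.14 = 56.9061 × 1.14 = 64.873 kN·m.
A normal force at the bottom, 1.71 m from the hinge, must supply this moment: P = 64.873/1.71 = 37.9374 kN.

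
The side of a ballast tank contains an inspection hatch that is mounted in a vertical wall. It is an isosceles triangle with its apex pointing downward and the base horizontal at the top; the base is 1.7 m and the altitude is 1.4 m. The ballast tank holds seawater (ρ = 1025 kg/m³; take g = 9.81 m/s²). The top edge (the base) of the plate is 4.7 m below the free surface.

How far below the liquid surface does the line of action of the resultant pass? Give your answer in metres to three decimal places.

γ = ρg = 1025 × 9.81 / 1000 = 10.05525 kN/m³.
With the apex down, the centroid sits h/3 = 1.4/3 = 0.466667 m below the base (the top edge), so the centroid depth is h_c = 4.7 + 0.466667 = 5.16667 m.
A = ½ × 1.7 × 1.4 = 1.19 m².
Resultant F = γ·h_c·A = 10.05525 × 5.16667 × 1.19 = 61.8231 kN.
I_c = b·h³/36 = 1.7 × 1.4³/36 = 0.129578 m⁴.
Centre of pressure: y_p = y_c + I_c/(y_c·A) = 5.16667 + 0.129578/(5.16667 × 1.19) = 5.16667 + 0.0210753 = 5.18775 m along the plane.

h_p = 5.188 m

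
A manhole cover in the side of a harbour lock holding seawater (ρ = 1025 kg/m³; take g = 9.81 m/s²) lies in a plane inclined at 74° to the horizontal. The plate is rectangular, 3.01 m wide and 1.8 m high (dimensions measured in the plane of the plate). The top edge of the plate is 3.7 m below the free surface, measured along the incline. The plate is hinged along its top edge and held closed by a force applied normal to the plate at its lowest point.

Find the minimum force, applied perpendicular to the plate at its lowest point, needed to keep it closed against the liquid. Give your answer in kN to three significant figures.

γ = ρg = 1025 × 9.81 / 1000 = 10.05525 kN/m³.
Let θ = 74° be the plate's angle to the horizontal; measure y along the incline from where the plane meets the free surface. Vertical depth h = y·sinθ with sinθ = 0.961262.
The centroid lies 1.8/2 = 0.9 m below the top edge, so y_c = 3.7 + 0.9 = 4.6 m and h_c = 4.6 × 0.961262 = 4.42181 m.
A = 3.01 × 1.8 = 5.418 m².
Resultant F = γ·h_c·A = 10.05525 × 4.42181 × 5.418 = 240.897 kN.
I_c = b·h³/12 = 3.01 × 1.8³/12 = 1.46286 m⁴.
Centre of pressure: y_p = y_c + I_c/(y_c·A) = 4.6 + 1.46286/(4.6 × 5.418) = 4.6 + 0.0586957 = 4.6587 m along the plane.
The resultant acts 0.9 + 0.0586957 = 0.958696 m (along the plate) below the hinge at the top edge, so the moment about the hinge is M = F × 0.958696 = 240.897 × 0.958696 = 230.947 kN·m.
A normal force at the bottom, 1.8 m from the hinge, must supply this moment: P = 230.947/1.8 = 128.304 kN.

P ≈ 128 kN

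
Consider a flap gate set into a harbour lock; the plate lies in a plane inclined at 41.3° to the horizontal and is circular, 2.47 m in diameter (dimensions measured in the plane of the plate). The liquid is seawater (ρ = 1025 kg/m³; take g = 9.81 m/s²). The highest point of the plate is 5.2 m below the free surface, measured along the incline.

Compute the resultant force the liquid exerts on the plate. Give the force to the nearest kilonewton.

F ≈ 205 kN

γ = ρg = 1025 × 9.81 / 1000 = 10.05525 kN/m³.
Let θ = 41.3° be the plate's angle to the horizontal; measure y along the incline from where the plane meets the free surface. Vertical depth h = y·sinθ with sinθ = 0.660002.
The centroid is at the centre, 1.235 m below the top of the plate, so y_c = 5.2 + 1.235 = 6.435 m and h_c = 6.435 × 0.660002 = 4.24711 m.
A = π(1.235)² = 4.79164 m².
Resultant F = γ·h_c·A = 10.05525 × 4.24711 × 4.79164 = 204.631 kN.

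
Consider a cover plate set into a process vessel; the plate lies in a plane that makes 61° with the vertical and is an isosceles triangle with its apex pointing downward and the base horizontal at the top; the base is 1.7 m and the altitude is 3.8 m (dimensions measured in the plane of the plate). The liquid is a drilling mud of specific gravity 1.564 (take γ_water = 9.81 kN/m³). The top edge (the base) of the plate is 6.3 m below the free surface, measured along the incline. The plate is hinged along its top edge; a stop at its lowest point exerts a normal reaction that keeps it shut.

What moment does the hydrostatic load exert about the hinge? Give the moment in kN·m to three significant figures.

γ = 1.564 × 9.81 = 15.34284 kN/m³.
The plate makes 61° with the vertical, i.e. θ = 90° − 61° = 29° to the horizontal. Measuring y along the incline from the free-surface line, vertical depth h = y·sinθ with sinθ = 0.484810.
With the apex down, the centroid sits h/3 = 3.8/3 = 1.26667 m below the base (the top edge), so y_c = 6.3 + 1.26667 = 7.56667 m and h_c = 7.56667 × 0.484810 = 3.6684 m.
A = ½ × 1.7 × 3.8 = 3.23 m².
Resultant F = γ·h_c·A = 15.34284 × 3.6684 × 3.23 = 181.796 kN.
I_c = b·h³/36 = 1.7 × 3.8³/36 = 2.59118 m⁴.
Centre of pressure: y_p = y_c + I_c/(y_c·A) = 7.56667 + 2.59118/(7.56667 × 3.23) = 7.56667 + 0.106021 = 7.67269 m along the plane.
The resultant acts 1.26667 + 0.106021 = 1.37269 m (along the plate) below the hinge at the top edge, so the moment about the hinge is M = F × 1.37269 = 181.796 × 1.37269 = 249.55 kN·m.

M ≈ 250 kN·m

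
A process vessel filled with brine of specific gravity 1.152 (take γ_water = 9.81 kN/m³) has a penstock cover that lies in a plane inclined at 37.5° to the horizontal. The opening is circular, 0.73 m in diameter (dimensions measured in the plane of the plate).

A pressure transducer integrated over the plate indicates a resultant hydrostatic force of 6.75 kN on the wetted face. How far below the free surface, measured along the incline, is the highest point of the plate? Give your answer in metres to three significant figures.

y_top ≈ 1.98 m

γ = 1.152 × 9.81 = 11.30112 kN/m³.
A = π(0.365)² = 0.418539 m².
From F = γ·h_c·A, the centroid depth is h_c = 6.75/(11.30112 × 0.418539) = 1.42707 m.
Let θ = 37.5° be the plate's angle to the horizontal; measure y along the incline from where the plane meets the free surface. Vertical depth h = y·sinθ with sinθ = 0.608761.
Along the incline, y_c = h_c/sinθ = 1.42707/0.608761 = 2.34422 m.
The centroid is at the centre, 0.365 m below the top of the plate, so the highest point sits at y_top = 2.34422 − 0.365 = 1.97922 m along the incline.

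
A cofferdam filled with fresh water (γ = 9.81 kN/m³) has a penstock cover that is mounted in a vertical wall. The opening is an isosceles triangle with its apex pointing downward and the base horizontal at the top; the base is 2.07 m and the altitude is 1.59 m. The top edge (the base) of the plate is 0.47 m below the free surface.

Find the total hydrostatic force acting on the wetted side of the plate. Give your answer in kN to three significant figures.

γ = 9.81 kN/m³.
With the apex down, the centroid sits h/3 = 1.59/3 = 0.53 m below the base (the top edge), so the centroid depth is h_c = 0.47 + 0.53 = 1 m.
A = ½ × 2.07 × 1.59 = 1.64565 m².
Resultant F = γ·h_c·A = 9.81 × 1 × 1.64565 = 16.1438 kN.

F ≈ 16.1 kN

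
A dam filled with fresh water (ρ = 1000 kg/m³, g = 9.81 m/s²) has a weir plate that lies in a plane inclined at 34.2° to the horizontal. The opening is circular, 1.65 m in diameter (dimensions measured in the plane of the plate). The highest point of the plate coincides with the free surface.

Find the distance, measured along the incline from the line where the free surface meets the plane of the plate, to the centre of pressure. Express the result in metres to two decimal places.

γ = ρg = 1000 × 9.81 = 9810 N/m³ = 9.81 kN/m³.
Let θ = 34.2° be the plate's angle to the horizontal; measure y along the incline from where the plane meets the free surface. Vertical depth h = y·sinθ with sinθ = 0.562083.
The centroid is at the centre, 0.825 m below the top of the plate, so y_c = 0.825 m and h_c = 0.825 × 0.562083 = 0.463718 m.
A = π(0.825)² = 2.13825 m².
Resultant F = γ·h_c·A = 9.81 × 0.463718 × 2.13825 = 9.72706 kN.
I_c = πr⁴/4 = π × 0.825⁴/4 = 0.363836 m⁴.
Centre of pressure: y_p = y_c + I_c/(y_c·A) = 0.825 + 0.363836/(0.825 × 2.13825) = 0.825 + 0.20625 = 1.03125 m along the plane.

y_p = 1.03 m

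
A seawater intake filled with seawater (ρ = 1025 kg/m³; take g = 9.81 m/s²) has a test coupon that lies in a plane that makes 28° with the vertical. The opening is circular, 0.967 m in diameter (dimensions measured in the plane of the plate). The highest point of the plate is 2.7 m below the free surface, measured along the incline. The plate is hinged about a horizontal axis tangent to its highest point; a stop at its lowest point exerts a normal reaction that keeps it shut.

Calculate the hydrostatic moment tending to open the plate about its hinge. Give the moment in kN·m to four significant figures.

γ = ρg = 1025 × 9.81 / 1000 = 10.05525 kN/m³.
The plate makes 28° with the vertical, i.e. θ = 90° − 28° = 62° to the horizontal. Measuring y along the incline from the free-surface line, vertical depth h = y·sinθ with sinθ = 0.882948.
The centroid is at the centre, 0.4835 m below the top of the plate, so y_c = 2.7 + 0.4835 = 3.1835 m and h_c = 3.1835 × 0.882948 = 2.81086 m.
A = π(0.4835)² = 0.734417 m².
Resultant F = γ·h_c·A = 10.05525 × 2.81086 × 0.734417 = 20.7575 kN.
I_c = πr⁴/4 = π × 0.4835⁴/4 = 0.0429216 m⁴.
Centre of pressure: y_p = y_c + I_c/(y_c·A) = 3.1835 + 0.0429216/(3.1835 × 0.734417) = 3.1835 + 0.0183581 = 3.20186 m along the plane.
The resultant acts 0.4835 + 0.0183581 = 0.501858 m (along the plate) below the hinge at the top edge, so the moment about the hinge is M = F × 0.501858 = 20.7575 × 0.501858 = 10.4173 kN·m.

M ≈ 10.42 kN·m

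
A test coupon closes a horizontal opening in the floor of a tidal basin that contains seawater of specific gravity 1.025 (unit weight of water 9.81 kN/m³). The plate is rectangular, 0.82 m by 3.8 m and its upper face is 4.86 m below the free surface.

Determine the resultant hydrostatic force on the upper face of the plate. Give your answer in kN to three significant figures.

F ≈ 152 kN

γ = 1.025 × 9.81 = 10.05525 kN/m³.
The plate is horizontal, so pressure is uniform at p = γ·h = 10.05525 × 4.86 = 48.8685 kN/m².
A = 0.82 × 3.8 = 3.116 m².
F = p·A = 48.8685 × 3.116 = 152.274 kN.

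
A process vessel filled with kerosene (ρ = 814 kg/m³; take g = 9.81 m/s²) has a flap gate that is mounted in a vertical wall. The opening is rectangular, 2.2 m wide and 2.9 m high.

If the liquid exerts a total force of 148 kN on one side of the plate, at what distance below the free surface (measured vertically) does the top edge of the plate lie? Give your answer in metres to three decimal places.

γ = ρg = 814 × 9.81 / 1000 = 7.98534 kN/m³.
A = 2.2 × 2.9 = 6.38 m².
From F = γ·h_c·A, the centroid depth is h_c = 148/(7.98534 × 6.38) = 2.90501 m.
The centroid lies 2.9/2 = 1.45 m below the top edge, so the top edge sits at h_top = 2.90501 − 1.45 = 1.45501 m below the surface.

d_top ≈ 1.455 m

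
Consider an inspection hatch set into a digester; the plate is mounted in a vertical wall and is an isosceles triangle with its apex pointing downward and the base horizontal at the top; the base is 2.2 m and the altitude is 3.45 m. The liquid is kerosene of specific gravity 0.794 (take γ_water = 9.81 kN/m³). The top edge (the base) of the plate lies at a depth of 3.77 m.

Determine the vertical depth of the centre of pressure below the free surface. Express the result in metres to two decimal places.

h_p = 5.05 m

γ = 0.794 × 9.81 = 7.78914 kN/m³.
With the apex down, the centroid sits h/3 = 3.45/3 = 1.15 m below the base (the top edge), so the centroid depth is h_c = 3.77 + 1.15 = 4.92 m.
A = ½ × 2.2 × 3.45 = 3.795 m².
Resultant F = γ·h_c·A = 7.78914 × 4.92 × 3.795 = 145.434 kN.
I_c = b·h³/36 = 2.2 × 3.45³/36 = 2.50944 m⁴.
Centre of pressure: y_p = y_c + I_c/(y_c·A) = 4.92 + 2.50944/(4.92 × 3.795) = 4.92 + 0.1344 = 5.0544 m along the plane.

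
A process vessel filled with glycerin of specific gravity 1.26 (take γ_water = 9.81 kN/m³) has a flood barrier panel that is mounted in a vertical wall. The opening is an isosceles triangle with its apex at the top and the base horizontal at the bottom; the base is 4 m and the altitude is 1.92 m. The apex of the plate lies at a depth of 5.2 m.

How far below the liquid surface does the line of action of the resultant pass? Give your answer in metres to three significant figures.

γ = 1.26 × 9.81 = 12.3606 kN/m³.
With the apex up, the centroid sits 2h/3 = 2 × 1.92/3 = 1.28 m below the apex, so the centroid depth is h_c = 5.2 + 1.28 = 6.48 m.
A = ½ × 4 × 1.92 = 3.84 m².
Resultant F = γ·h_c·A = 12.3606 × 6.48 × 3.84 = 307.571 kN.
I_c = b·h³/36 = 4 × 1.92³/36 = 0.786432 m⁴.
Centre of pressure: y_p = y_c + I_c/(y_c·A) = 6.48 + 0.786432/(6.48 × 3.84) = 6.48 + 0.0316049 = 6.5116 m along the plane.

h_p = 6.51 m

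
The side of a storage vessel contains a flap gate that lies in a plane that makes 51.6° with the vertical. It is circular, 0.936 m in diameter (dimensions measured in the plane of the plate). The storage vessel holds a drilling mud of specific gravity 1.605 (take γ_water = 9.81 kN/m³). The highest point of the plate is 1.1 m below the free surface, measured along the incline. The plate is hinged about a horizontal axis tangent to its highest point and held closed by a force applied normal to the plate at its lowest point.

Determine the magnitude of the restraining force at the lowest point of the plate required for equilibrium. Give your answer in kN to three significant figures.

P ≈ 5.67 kN

γ = 1.605 × 9.81 = 15.74505 kN/m³.
The plate makes 51.6° with the vertical, i.e. θ = 90° − 51.6° = 38.4° to the horizontal. Measuring y along the incline from the free-surface line, vertical depth h = y·sinθ with sinθ = 0.621148.
The centroid is at the centre, 0.468 m below the top of the plate, so y_c = 1.1 + 0.468 = 1.568 m and h_c = 1.568 × 0.621148 = 0.97396 m.
A = π(0.468)² = 0.688084 m².
Resultant F = γ·h_c·A = 15.74505 × 0.97396 × 0.688084 = 10.5518 kN.
I_c = πr⁴/4 = π × 0.468⁴/4 = 0.0376767 m⁴.
Centre of pressure: y_p = y_c + I_c/(y_c·A) = 1.568 + 0.0376767/(1.568 × 0.688084) = 1.568 + 0.0349209 = 1.60292 m along the plane.
The resultant acts 0.468 + 0.0349209 = 0.502921 m (along the plate) below the hinge at the top edge, so the moment about the hinge is M = F × 0.502921 = 10.5518 × 0.502921 = 5.30672 kN·m.
A normal force at the bottom, 0.936 m from the hinge, must supply this moment: P = 5.30672/0.936 = 5.66957 kN.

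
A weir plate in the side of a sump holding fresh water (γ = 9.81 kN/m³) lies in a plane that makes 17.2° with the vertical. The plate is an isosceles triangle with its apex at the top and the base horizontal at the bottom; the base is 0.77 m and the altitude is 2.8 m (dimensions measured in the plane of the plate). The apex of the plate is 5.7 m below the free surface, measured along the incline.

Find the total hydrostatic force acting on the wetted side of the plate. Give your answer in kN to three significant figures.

F ≈ 76.4 kN

γ = 9.81 kN/m³.
The plate makes 17.2° with the vertical, i.e. θ = 90° − 17.2° = 72.8° to the horizontal. Measuring y along the incline from the free-surface line, vertical depth h = y·sinθ with sinθ = 0.955278.
With the apex up, the centroid sits 2h/3 = 2 × 2.8/3 = 1.86667 m below the apex, so y_c = 5.7 + 1.86667 = 7.56667 m and h_c = 7.56667 × 0.955278 = 7.22827 m.
A = ½ × 0.77 × 2.8 = 1.078 m².
Resultant F = γ·h_c·A = 9.81 × 7.22827 × 1.078 = 76.4403 kN.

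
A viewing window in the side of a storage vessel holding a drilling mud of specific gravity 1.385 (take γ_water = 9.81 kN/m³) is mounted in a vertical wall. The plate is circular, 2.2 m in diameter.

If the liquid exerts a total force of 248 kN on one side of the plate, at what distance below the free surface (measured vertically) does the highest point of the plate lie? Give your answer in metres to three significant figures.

γ = 1.385 × 9.81 = 13.58685 kN/m³.
A = π(1.1)² = 3.80133 m².
From F = γ·h_c·A, the centroid depth is h_c = 248/(13.58685 × 3.80133) = 4.80173 m.
The centroid is at the centre, 1.1 m below the top of the plate, so the highest point sits at h_top = 4.80173 − 1.1 = 3.70173 m below the surface.

d_top ≈ 3.70 m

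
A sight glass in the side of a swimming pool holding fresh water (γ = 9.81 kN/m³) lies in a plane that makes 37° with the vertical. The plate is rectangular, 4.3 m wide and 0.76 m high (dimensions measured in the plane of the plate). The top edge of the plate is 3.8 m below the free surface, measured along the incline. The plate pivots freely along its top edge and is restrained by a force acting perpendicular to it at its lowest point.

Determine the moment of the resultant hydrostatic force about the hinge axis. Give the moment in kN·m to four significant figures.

γ = 9.81 kN/m³.
The plate makes 37° with the vertical, i.e. θ = 90° − 37° = 53° to the horizontal. Measuring y along the incline from the free-surface line, vertical depth h = y·sinθ with sinθ = 0.798636.
The centroid lies 0.76/2 = 0.38 m below the top edge, so y_c = 3.8 + 0.38 = 4.18 m and h_c = 4.18 × 0.798636 = 3.3383 m.
A = 4.3 × 0.76 = 3.268 m².
Resultant F = γ·h_c·A = 9.81 × 3.3383 × 3.268 = 107.023 kN.
I_c = b·h³/12 = 4.3 × 0.76³/12 = 0.1573 m⁴.
Centre of pressure: y_p = y_c + I_c/(y_c·A) = 4.18 + 0.1573/(4.18 × 3.268) = 4.18 + 0.0115152 = 4.19152 m along the plane.
The resultant acts 0.38 + 0.0115152 = 0.391515 m (along the plate) below the hinge at the top edge, so the moment about the hinge is M = F × 0.391515 = 107.023 × 0.391515 = 41.9011 kN·m.

M ≈ 41.90 kN·m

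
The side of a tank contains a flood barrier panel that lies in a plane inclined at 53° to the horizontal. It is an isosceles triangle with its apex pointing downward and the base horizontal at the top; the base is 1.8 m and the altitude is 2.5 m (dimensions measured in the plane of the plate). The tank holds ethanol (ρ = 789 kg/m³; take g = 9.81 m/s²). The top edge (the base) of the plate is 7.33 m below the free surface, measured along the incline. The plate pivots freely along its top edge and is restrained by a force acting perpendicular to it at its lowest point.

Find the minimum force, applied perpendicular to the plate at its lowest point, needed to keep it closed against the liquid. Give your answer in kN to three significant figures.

P ≈ 39.8 kN

γ = ρg = 789 × 9.81 / 1000 = 7.74009 kN/m³.
Let θ = 53° be the plate's angle to the horizontal; measure y along the incline from where the plane meets the free surface. Vertical depth h = y·sinθ with sinθ = 0.798636.
With the apex down, the centroid sits h/3 = 2.5/3 = 0.833333 m below the base (the top edge), so y_c = 7.33 + 0.833333 = 8.16333 m and h_c = 8.16333 × 0.798636 = 6.51953 m.
A = ½ × 1.8 × 2.5 = 2.25 m².
Resultant F = γ·h_c·A = 7.74009 × 6.51953 × 2.25 = 113.539 kN.
I_c = b·h³/36 = 1.8 × 2.5³/36 = 0.78125 m⁴.
Centre of pressure: y_p = y_c + I_c/(y_c·A) = 8.16333 + 0.78125/(8.16333 × 2.25) = 8.16333 + 0.0425344 = 8.20586 m along the plane.
The resultant acts 0.833333 + 0.0425344 = 0.875867 m (along the plate) below the hinge at the top edge, so the moment about the hinge is M = F × 0.875867 = 113.539 × 0.875867 = 99.4451 kN·m.
A normal force at the bottom, 2.5 m from the hinge, must supply this moment: P = 99.4451/2.5 = 39.778 kN.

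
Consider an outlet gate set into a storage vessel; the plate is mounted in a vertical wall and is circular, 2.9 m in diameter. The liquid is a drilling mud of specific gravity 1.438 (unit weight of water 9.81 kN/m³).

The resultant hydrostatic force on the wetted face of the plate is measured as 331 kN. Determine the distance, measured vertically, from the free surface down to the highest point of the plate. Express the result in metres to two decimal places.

γ = 1.438 × 9.81 = 14.10678 kN/m³.
A = π(1.45)² = 6.6052 m².
From F = γ·h_c·A, the centroid depth is h_c = 331/(14.10678 × 6.6052) = 3.55234 m.
The centroid is at the centre, 1.45 m below the top of the plate, so the highest point sits at h_top = 3.55234 − 1.45 = 2.10234 m below the surface.

d_top ≈ 2.10 m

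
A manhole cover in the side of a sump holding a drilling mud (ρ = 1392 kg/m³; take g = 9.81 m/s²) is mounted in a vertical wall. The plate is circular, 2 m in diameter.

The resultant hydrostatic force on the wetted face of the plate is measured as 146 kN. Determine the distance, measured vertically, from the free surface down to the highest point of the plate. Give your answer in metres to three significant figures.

γ = ρg = 1392 × 9.81 / 1000 = 13.65552 kN/m³.
A = π(1)² = 3.14159 m².
From F = γ·h_c·A, the centroid depth is h_c = 146/(13.65552 × 3.14159) = 3.40326 m.
The centroid is at the centre, 1 m below the top of the plate, so the highest point sits at h_top = 3.40326 − 1 = 2.40326 m below the surface.

d_top ≈ 2.40 m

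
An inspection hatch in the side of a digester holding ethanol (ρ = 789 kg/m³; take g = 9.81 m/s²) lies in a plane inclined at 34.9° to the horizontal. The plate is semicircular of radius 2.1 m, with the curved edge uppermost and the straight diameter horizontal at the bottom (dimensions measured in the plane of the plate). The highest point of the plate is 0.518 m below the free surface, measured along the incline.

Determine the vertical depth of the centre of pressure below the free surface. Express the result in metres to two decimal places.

h_p = 1.09 m

γ = ρg = 789 × 9.81 / 1000 = 7.74009 kN/m³.
Let θ = 34.9° be the plate's angle to the horizontal; measure y along the incline from where the plane meets the free surface. Vertical depth h = y·sinθ with sinθ = 0.572146.
The centroid lies 4r/(3π) = 0.891268 m above the diameter, so r − 4r/(3π) = 2.1 − 0.891268 = 1.20873 m below the topmost point, so y_c = 0.518 + 1.20873 = 1.72673 m and h_c = 1.72673 × 0.572146 = 0.987942 m.
A = πr²/2 = π × 2.1²/2 = 6.92721 m².
Resultant F = γ·h_c·A = 7.74009 × 0.987942 × 6.92721 = 52.9707 kN.
I_c = (π/8 − 8/(9π))·r⁴ = 0.109757 × 2.1⁴ = 2.13457 m⁴.
Centre of pressure: y_p = y_c + I_c/(y_c·A) = 1.72673 + 2.13457/(1.72673 × 6.92721) = 1.72673 + 0.178455 = 1.90519 m along the plane.
Vertically, h_p = y_p·sinθ = 1.90519 × 0.572146 = 1.09005 m.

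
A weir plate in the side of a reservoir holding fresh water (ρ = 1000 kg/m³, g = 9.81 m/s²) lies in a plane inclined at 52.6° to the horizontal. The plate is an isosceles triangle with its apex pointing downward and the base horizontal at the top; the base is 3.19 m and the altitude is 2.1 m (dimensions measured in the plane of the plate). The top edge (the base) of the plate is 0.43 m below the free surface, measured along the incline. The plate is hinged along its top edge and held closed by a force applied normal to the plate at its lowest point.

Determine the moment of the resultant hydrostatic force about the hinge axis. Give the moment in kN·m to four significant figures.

γ = ρg = 1000 × 9.81 = 9810 N/m³ = 9.81 kN/m³.
Let θ = 52.6° be the plate's angle to the horizontal; measure y along the incline from where the plane meets the free surface. Vertical depth h = y·sinθ with sinθ = 0.794415.
With the apex down, the centroid sits h/3 = 2.1/3 = 0.7 m below the base (the top edge), so y_c = 0.43 + 0.7 = 1.13 m and h_c = 1.13 × 0.794415 = 0.897689 m.
A = ½ × 3.19 × 2.1 = 3.3495 m².
Resultant F = γ·h_c·A = 9.81 × 0.897689 × 3.3495 = 29.4968 kN.
I_c = b·h³/36 = 3.19 × 2.1³/36 = 0.820628 m⁴.
Centre of pressure: y_p = y_c + I_c/(y_c·A) = 1.13 + 0.820628/(1.13 × 3.3495) = 1.13 + 0.216814 = 1.34681 m along the plane.
The resultant acts 0.7 + 0.216814 = 0.916814 m (along the plate) below the hinge at the top edge, so the moment about the hinge is M = F × 0.916814 = 29.4968 × 0.916814 = 27.0431 kN·m.

M ≈ 27.04 kN·m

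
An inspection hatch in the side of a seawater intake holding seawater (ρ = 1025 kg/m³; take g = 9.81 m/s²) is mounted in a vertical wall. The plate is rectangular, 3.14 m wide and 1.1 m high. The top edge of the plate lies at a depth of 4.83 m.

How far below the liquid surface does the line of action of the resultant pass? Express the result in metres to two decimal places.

γ = ρg = 1025 × 9.81 / 1000 = 10.05525 kN/m³.
The centroid lies 1.1/2 = 0.55 m below the top edge, so the centroid depth is h_c = 4.83 + 0.55 = 5.38 m.
A = 3.14 × 1.1 = 3.454 m².
Resultant F = γ·h_c·A = 10.05525 × 5.38 × 3.454 = 186.852 kN.
I_c = b·h³/12 = 3.14 × 1.1³/12 = 0.348278 m⁴.
Centre of pressure: y_p = y_c + I_c/(y_c·A) = 5.38 + 0.348278/(5.38 × 3.454) = 5.38 + 0.0187422 = 5.39874 m along the plane.

h_p = 5.40 m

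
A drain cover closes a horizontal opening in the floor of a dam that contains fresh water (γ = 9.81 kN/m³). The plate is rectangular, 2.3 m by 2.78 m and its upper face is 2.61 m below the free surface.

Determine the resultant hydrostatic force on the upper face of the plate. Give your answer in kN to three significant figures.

F ≈ 164 kN

γ = 9.81 kN/m³.
The plate is horizontal, so pressure is uniform at p = γ·h = 9.81 × 2.61 = 25.6041 kN/m².
A = 2.3 × 2.78 = 6.394 m².
F = p·A = 25.6041 × 6.394 = 163.713 kN.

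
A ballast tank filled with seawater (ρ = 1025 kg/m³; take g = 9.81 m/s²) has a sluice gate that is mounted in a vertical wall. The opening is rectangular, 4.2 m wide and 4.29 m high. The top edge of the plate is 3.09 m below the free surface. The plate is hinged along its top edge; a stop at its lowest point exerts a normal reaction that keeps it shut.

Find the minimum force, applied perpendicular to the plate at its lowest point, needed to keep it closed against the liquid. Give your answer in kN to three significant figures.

P ≈ 539 kN

γ = ρg = 1025 × 9.81 / 1000 = 10.05525 kN/m³.
The centroid lies 4.29/2 = 2.145 m below the top edge, so the centroid depth is h_c = 3.09 + 2.145 = 5.235 m.
A = 4.2 × 4.29 = 18.018 m².
Resultant F = γ·h_c·A = 10.05525 × 5.235 × 18.018 = 948.454 kN.
I_c = b·h³/12 = 4.2 × 4.29³/12 = 27.6338 m⁴.
Centre of pressure: y_p = y_c + I_c/(y_c·A) = 5.235 + 27.6338/(5.235 × 18.018) = 5.235 + 0.292966 = 5.52797 m along the plane.
The resultant acts 2.145 + 0.292966 = 2.43797 m (along the plate) below the hinge at the top edge, so the moment about the hinge is M = F × 2.43797 = 948.454 × 2.43797 = 2312.3 kN·m.
A normal force at the bottom, 4.29 m from the hinge, must supply this moment: P = 2312.3/4.29 = 538.998 kN.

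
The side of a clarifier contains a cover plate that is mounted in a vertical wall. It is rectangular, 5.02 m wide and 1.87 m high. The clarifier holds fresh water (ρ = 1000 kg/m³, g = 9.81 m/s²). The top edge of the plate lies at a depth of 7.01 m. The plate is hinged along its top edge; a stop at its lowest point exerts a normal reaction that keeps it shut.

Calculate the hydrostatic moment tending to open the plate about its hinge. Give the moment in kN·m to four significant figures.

M ≈ 710.9 kN·m

γ = ρg = 1000 × 9.81 = 9810 N/m³ = 9.81 kN/m³.
The centroid lies 1.87/2 = 0.935 m below the top edge, so the centroid depth is h_c = 7.01 + 0.935 = 7.945 m.
A = 5.02 × 1.87 = 9.3874 m².
Resultant F = γ·h_c·A = 9.81 × 7.945 × 9.3874 = 731.658 kN.
I_c = b·h³/12 = 5.02 × 1.87³/12 = 2.73557 m⁴.
Centre of pressure: y_p = y_c + I_c/(y_c·A) = 7.945 + 2.73557/(7.945 × 9.3874) = 7.945 + 0.0366783 = 7.98168 m along the plane.
The resultant acts 0.935 + 0.0366783 = 0.971678 m (along the plate) below the hinge at the top edge, so the moment about the hinge is M = F × 0.971678 = 731.658 × 0.971678 = 710.936 kN·m.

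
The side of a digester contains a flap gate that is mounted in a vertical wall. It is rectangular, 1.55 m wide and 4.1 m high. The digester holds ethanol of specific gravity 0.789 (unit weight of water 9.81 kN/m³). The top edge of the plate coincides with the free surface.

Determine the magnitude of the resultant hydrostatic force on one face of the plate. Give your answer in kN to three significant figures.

F ≈ 101 kN

γ = 0.789 × 9.81 = 7.74009 kN/m³.
The centroid lies 4.1/2 = 2.05 m below the top edge, so the centroid depth is h_c = 2.05 m.
A = 1.55 × 4.1 = 6.355 m².
Resultant F = γ·h_c·A = 7.74009 × 2.05 × 6.355 = 100.836 kN.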